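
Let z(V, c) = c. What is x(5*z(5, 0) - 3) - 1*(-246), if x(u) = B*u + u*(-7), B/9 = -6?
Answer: 429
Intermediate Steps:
B = -54 (B = 9*(-6) = -54)
x(u) = -61*u (x(u) = -54*u + u*(-7) = -54*u - 7*u = -61*u)
x(5*z(5, 0) - 3) - 1*(-246) = -61*(5*0 - 3) - 1*(-246) = -61*(0 - 3) + 246 = -61*(-3) + 246 = 183 + 246 = 429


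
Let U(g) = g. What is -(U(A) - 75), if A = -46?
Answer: 121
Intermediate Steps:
-(U(A) - 75) = -(-46 - 75) = -1*(-121) = 121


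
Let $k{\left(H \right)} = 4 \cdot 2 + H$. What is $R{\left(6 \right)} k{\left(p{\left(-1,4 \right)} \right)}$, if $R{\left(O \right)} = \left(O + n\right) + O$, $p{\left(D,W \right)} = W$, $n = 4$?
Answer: $192$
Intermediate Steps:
$k{\left(H \right)} = 8 + H$
$R{\left(O \right)} = 4 + 2 O$ ($R{\left(O \right)} = \left(O + 4\right) + O = \left(4 + O\right) + O = 4 + 2 O$)
$R{\left(6 \right)} k{\left(p{\left(-1,4 \right)} \right)} = \left(4 + 2 \cdot 6\right) \left(8 + 4\right) = \left(4 + 12\right) 12 = 16 \cdot 12 = 192$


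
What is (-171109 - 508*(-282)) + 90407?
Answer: 62554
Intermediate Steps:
(-171109 - 508*(-282)) + 90407 = (-171109 - 127*(-1128)) + 90407 = (-171109 + 143256) + 90407 = -27853 + 90407 = 62554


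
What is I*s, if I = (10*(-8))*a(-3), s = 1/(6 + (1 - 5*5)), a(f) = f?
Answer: -40/3 ≈ -13.333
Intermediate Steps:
s = -1/18 (s = 1/(6 + (1 - 25)) = 1/(6 - 24) = 1/(-18) = -1/18 ≈ -0.055556)
I = 240 (I = (10*(-8))*(-3) = -80*(-3) = 240)
I*s = 240*(-1/18) = -40/3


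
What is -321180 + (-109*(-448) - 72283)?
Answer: -344631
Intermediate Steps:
-321180 + (-109*(-448) - 72283) = -321180 + (48832 - 72283) = -321180 - 23451 = -344631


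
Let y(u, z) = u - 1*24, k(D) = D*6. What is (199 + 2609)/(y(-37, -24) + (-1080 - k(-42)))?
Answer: -2808/889 ≈ -3.1586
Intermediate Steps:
k(D) = 6*D
y(u, z) = -24 + u (y(u, z) = u - 24 = -24 + u)
(199 + 2609)/(y(-37, -24) + (-1080 - k(-42))) = (199 + 2609)/((-24 - 37) + (-1080 - 6*(-42))) = 2808/(-61 + (-1080 - 1*(-252))) = 2808/(-61 + (-1080 + 252)) = 2808/(-61 - 828) = 2808/(-889) = 2808*(-1/889) = -2808/889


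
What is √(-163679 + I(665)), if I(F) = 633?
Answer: I*√163046 ≈ 403.79*I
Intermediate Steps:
√(-163679 + I(665)) = √(-163679 + 633) = √(-163046) = I*√163046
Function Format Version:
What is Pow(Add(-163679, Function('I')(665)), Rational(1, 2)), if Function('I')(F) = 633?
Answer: Mul(I, Pow(163046, Rational(1, 2))) ≈ Mul(403.79, I)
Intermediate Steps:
Pow(Add(-163679, Function('I')(665)), Rational(1, 2)) = Pow(Add(-163679, 633), Rational(1, 2)) = Pow(-163046, Rational(1, 2)) = Mul(I, Pow(163046, Rational(1, 2)))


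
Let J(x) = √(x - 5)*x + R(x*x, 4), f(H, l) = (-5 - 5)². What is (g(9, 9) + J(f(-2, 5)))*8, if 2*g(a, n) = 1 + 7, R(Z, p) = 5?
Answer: 72 + 800*√95 ≈ 7869.4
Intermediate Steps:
f(H, l) = 100 (f(H, l) = (-10)² = 100)
g(a, n) = 4 (g(a, n) = (1 + 7)/2 = (½)*8 = 4)
J(x) = 5 + x*√(-5 + x) (J(x) = √(x - 5)*x + 5 = √(-5 + x)*x + 5 = x*√(-5 + x) + 5 = 5 + x*√(-5 + x))
(g(9, 9) + J(f(-2, 5)))*8 = (4 + (5 + 100*√(-5 + 100)))*8 = (4 + (5 + 100*√95))*8 = (9 + 100*√95)*8 = 72 + 800*√95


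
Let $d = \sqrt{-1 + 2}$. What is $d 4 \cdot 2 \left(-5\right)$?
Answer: $-40$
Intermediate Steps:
$d = 1$ ($d = \sqrt{1} = 1$)
$d 4 \cdot 2 \left(-5\right) = 1 \cdot 4 \cdot 2 \left(-5\right) = 1 \cdot 8 \left(-5\right) = 8 \left(-5\right) = -40$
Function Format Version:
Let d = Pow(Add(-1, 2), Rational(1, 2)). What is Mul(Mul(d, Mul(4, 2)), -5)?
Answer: -40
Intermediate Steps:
d = 1 (d = Pow(1, Rational(1, 2)) = 1)
Mul(Mul(d, Mul(4, 2)), -5) = Mul(Mul(1, Mul(4, 2)), -5) = Mul(Mul(1, 8), -5) = Mul(8, -5) = -40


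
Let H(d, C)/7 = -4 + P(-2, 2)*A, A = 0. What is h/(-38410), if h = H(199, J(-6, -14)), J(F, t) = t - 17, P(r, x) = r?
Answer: 14/19205 ≈ 0.00072898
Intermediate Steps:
J(F, t) = -17 + t
H(d, C) = -28 (H(d, C) = 7*(-4 - 2*0) = 7*(-4 + 0) = 7*(-4) = -28)
h = -28
h/(-38410) = -28/(-38410) = -28*(-1/38410) = 14/19205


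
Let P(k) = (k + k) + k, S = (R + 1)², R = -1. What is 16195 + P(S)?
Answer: 16195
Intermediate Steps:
S = 0 (S = (-1 + 1)² = 0² = 0)
P(k) = 3*k (P(k) = 2*k + k = 3*k)
16195 + P(S) = 16195 + 3*0 = 16195 + 0 = 16195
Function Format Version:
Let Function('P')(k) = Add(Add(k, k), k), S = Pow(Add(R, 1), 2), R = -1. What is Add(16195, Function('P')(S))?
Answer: 16195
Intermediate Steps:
S = 0 (S = Pow(Add(-1, 1), 2) = Pow(0, 2) = 0)
Function('P')(k) = Mul(3, k) (Function('P')(k) = Add(Mul(2, k), k) = Mul(3, k))
Add(16195, Function('P')(S)) = Add(16195, Mul(3, 0)) = Add(16195, 0) = 16195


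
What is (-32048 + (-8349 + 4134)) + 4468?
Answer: -31795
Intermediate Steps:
(-32048 + (-8349 + 4134)) + 4468 = (-32048 - 4215) + 4468 = -36263 + 4468 = -31795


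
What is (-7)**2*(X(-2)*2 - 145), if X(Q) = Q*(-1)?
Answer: -6909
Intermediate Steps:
X(Q) = -Q
(-7)**2*(X(-2)*2 - 145) = (-7)**2*(-1*(-2)*2 - 145) = 49*(2*2 - 145) = 49*(4 - 145) = 49*(-141) = -6909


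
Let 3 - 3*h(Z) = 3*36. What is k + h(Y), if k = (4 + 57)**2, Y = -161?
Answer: 3686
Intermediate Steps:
h(Z) = -35 (h(Z) = 1 - 36 = -35)
k = 3721 (k = 61**2 = 3721)
k + h(Y) = 3721 - 35 = 3686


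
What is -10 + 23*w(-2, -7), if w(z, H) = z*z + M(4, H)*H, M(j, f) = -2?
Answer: 404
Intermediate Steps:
w(z, H) = z**2 - 2*H (w(z, H) = z*z - 2*H = z**2 - 2*H)
-10 + 23*w(-2, -7) = -10 + 23*((-2)**2 - 2*(-7)) = -10 + 23*(4 + 14) = -10 + 23*18 = -10 + 414 = 404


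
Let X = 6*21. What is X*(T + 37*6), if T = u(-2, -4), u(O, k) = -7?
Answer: 27090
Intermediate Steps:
T = -7
X = 126
X*(T + 37*6) = 126*(-7 + 37*6) = 126*(-7 + 222) = 126*215 = 27090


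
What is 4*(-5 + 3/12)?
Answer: -19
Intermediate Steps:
4*(-5 + 3/12) = 4*(-5 + 3*(1/12)) = 4*(-5 + ¼) = 4*(-19/4) = -19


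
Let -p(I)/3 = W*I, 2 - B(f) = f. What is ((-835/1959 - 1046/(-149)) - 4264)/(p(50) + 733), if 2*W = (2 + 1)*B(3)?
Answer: -1242698525/279631578 ≈ -4.4441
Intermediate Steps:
B(f) = 2 - f
W = -3/2 (W = ((2 + 1)*(2 - 1*3))/2 = (3*(2 - 3))/2 = (3*(-1))/2 = (½)*(-3) = -3/2 ≈ -1.5000)
p(I) = 9*I/2 (p(I) = -(-9)*I/2 = 9*I/2)
((-835/1959 - 1046/(-149)) - 4264)/(p(50) + 733) = ((-835/1959 - 1046/(-149)) - 4264)/((9/2)*50 + 733) = ((-835*1/1959 - 1046*(-1/149)) - 4264)/(225 + 733) = ((-835/1959 + 1046/149) - 4264)/958 = (1924699/291891 - 4264)*(1/958) = -1242698525/291891*1/958 = -1242698525/279631578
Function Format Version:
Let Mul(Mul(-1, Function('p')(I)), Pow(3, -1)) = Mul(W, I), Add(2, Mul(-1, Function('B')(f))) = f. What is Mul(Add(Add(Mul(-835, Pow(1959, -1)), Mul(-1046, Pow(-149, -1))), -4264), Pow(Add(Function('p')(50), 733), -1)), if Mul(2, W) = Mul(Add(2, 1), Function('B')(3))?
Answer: Rational(-1242698525, 279631578) ≈ -4.4441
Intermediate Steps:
Function('B')(f) = Add(2, Mul(-1, f))
W = Rational(-3, 2) (W = Mul(Rational(1, 2), Mul(Add(2, 1), Add(2, Mul(-1, 3)))) = Mul(Rational(1, 2), Mul(3, Add(2, -3))) = Mul(Rational(1, 2), Mul(3, -1)) = Mul(Rational(1, 2), -3) = Rational(-3, 2) ≈ -1.5000)
Function('p')(I) = Mul(Rational(9, 2), I) (Function('p')(I) = Mul(-3, Mul(Rational(-3, 2), I)) = Mul(Rational(9, 2), I))
Mul(Add(Add(Mul(-835, Pow(1959, -1)), Mul(-1046, Pow(-149, -1))), -4264), Pow(Add(Function('p')(50), 733), -1)) = Mul(Add(Add(Mul(-835, Pow(1959, -1)), Mul(-1046, Pow(-149, -1))), -4264), Pow(Add(Mul(Rational(9, 2), 50), 733), -1)) = Mul(Add(Add(Mul(-835, Rational(1, 1959)), Mul(-1046, Rational(-1, 149))), -4264), Pow(Add(225, 733), -1)) = Mul(Add(Add(Rational(-835, 1959), Rational(1046, 149)), -4264), Pow(958, -1)) = Mul(Add(Rational(1924699, 291891), -4264), Rational(1, 958)) = Mul(Rational(-1242698525, 291891), Rational(1, 958)) = Rational(-1242698525, 279631578)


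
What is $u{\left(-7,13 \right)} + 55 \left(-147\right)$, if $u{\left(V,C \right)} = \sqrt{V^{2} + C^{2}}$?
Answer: $-8085 + \sqrt{218} \approx -8070.2$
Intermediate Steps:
$u{\left(V,C \right)} = \sqrt{C^{2} + V^{2}}$
$u{\left(-7,13 \right)} + 55 \left(-147\right) = \sqrt{13^{2} + \left(-7\right)^{2}} + 55 \left(-147\right) = \sqrt{169 + 49} - 8085 = \sqrt{218} - 8085 = -8085 + \sqrt{218}$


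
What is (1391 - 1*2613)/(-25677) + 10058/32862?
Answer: 49736105/140632929 ≈ 0.35366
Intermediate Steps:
(1391 - 1*2613)/(-25677) + 10058/32862 = (1391 - 2613)*(-1/25677) + 10058*(1/32862) = -1222*(-1/25677) + 5029/16431 = 1222/25677 + 5029/16431 = 49736105/140632929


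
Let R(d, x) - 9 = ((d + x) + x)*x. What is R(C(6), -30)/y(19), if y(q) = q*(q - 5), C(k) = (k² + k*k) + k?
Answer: -531/266 ≈ -1.9962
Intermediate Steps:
C(k) = k + 2*k² (C(k) = (k² + k²) + k = 2*k² + k = k + 2*k²)
R(d, x) = 9 + x*(d + 2*x) (R(d, x) = 9 + ((d + x) + x)*x = 9 + (d + 2*x)*x = 9 + x*(d + 2*x))
y(q) = q*(-5 + q)
R(C(6), -30)/y(19) = (9 + 2*(-30)² + (6*(1 + 2*6))*(-30))/((19*(-5 + 19))) = (9 + 2*900 + (6*(1 + 12))*(-30))/((19*14)) = (9 + 1800 + (6*13)*(-30))/266 = (9 + 1800 + 78*(-30))*(1/266) = (9 + 1800 - 2340)*(1/266) = -531*1/266 = -531/266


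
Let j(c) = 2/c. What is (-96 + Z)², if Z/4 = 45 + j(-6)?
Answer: 61504/9 ≈ 6833.8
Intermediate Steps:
Z = 536/3 (Z = 4*(45 + 2/(-6)) = 4*(45 + 2*(-⅙)) = 4*(45 - ⅓) = 4*(134/3) = 536/3 ≈ 178.67)
(-96 + Z)² = (-96 + 536/3)² = (248/3)² = 61504/9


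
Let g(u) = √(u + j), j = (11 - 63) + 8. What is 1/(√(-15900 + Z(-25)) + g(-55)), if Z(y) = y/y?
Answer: -I/(√15899 + 3*√11) ≈ -0.0073507*I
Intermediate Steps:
Z(y) = 1
j = -44 (j = -52 + 8 = -44)
g(u) = √(-44 + u) (g(u) = √(u - 44) = √(-44 + u))
1/(√(-15900 + Z(-25)) + g(-55)) = 1/(√(-15900 + 1) + √(-44 - 55)) = 1/(√(-15899) + √(-99)) = 1/(I*√15899 + 3*I*√11)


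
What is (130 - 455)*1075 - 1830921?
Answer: -2180296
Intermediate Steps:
(130 - 455)*1075 - 1830921 = -325*1075 - 1830921 = -349375 - 1830921 = -2180296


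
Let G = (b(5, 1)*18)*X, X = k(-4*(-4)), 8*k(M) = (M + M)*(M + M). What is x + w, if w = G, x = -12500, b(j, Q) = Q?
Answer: -10196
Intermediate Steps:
k(M) = M²/2 (k(M) = ((M + M)*(M + M))/8 = ((2*M)*(2*M))/8 = (4*M²)/8 = M²/2)
X = 128 (X = (-4*(-4))²/2 = (½)*16² = (½)*256 = 128)
G = 2304 (G = (1*18)*128 = 18*128 = 2304)
w = 2304
x + w = -12500 + 2304 = -10196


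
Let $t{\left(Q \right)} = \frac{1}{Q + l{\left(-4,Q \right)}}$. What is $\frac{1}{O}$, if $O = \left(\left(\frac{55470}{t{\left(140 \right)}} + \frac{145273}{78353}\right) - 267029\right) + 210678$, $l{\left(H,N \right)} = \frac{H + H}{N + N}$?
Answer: $\frac{548471}{4227540971208} \approx 1.2974 \cdot 10^{-7}$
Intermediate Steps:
$l{\left(H,N \right)} = \frac{H}{N}$ ($l{\left(H,N \right)} = \frac{2 H}{2 N} = 2 H \frac{1}{2 N} = \frac{H}{N}$)
$t{\left(Q \right)} = \frac{1}{Q - \frac{4}{Q}}$
$O = \frac{4227540971208}{548471}$ ($O = \left(\left(\frac{55470}{140 \frac{1}{-4 + 140^{2}}} + \frac{145273}{78353}\right) - 267029\right) + 210678 = \left(\left(\frac{55470}{140 \frac{1}{-4 + 19600}} + 145273 \cdot \frac{1}{78353}\right) - 267029\right) + 210678 = \left(\left(\frac{55470}{140 \cdot \frac{1}{19596}} + \frac{145273}{78353}\right) - 267029\right) + 210678 = \left(\left(\frac{55470}{\frac{35}{4899}} + \frac{145273}{78353}\right) - 267029\right) + 210678 = \left(\left(55470 \cdot \frac{4899}{35} + \frac{145273}{78353}\right) - 267029\right) + 210678 = \left(\left(\frac{54349506}{7} + \frac{145273}{78353}\right) - 267029\right) + 210678 = \left(\frac{4258447860529}{548471} - 267029\right) + 210678 = \frac{4111990197870}{548471} + 210678 = \frac{4227540971208}{548471} \approx 7.7079 \cdot 10^{6}$)
$\frac{1}{O} = \frac{1}{\frac{4227540971208}{548471}} = \frac{548471}{4227540971208}$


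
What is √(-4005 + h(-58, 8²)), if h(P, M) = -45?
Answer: 45*I*√2 ≈ 63.64*I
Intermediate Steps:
√(-4005 + h(-58, 8²)) = √(-4005 - 45) = √(-4050) = 45*I*√2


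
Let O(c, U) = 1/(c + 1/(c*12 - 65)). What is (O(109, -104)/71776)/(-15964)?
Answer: -1243/155246494687232 ≈ -8.0066e-12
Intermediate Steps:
O(c, U) = 1/(c + 1/(-65 + 12*c)) (O(c, U) = 1/(c + 1/(12*c - 65)) = 1/(c + 1/(-65 + 12*c)))
(O(109, -104)/71776)/(-15964) = (((-65 + 12*109)/(1 - 65*109 + 12*109**2))/71776)/(-15964) = (((-65 + 1308)/(1 - 7085 + 12*11881))*(1/71776))*(-1/15964) = ((1243/(1 - 7085 + 142572))*(1/71776))*(-1/15964) = ((1243/135488)*(1/71776))*(-1/15964) = (1243/9724786688)*(-1/15964) = -1243/155246494687232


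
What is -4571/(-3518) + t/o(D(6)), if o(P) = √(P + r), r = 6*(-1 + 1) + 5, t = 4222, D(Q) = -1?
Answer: 7431069/3518 ≈ 2112.3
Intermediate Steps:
r = 5 (r = 6*0 + 5 = 0 + 5 = 5)
o(P) = √(5 + P) (o(P) = √(P + 5) = √(5 + P))
-4571/(-3518) + t/o(D(6)) = -4571/(-3518) + 4222/(√(5 - 1)) = -4571*(-1/3518) + 4222/(√4) = 4571/3518 + 4222/2 = 4571/3518 + 4222*(½) = 4571/3518 + 2111 = 7431069/3518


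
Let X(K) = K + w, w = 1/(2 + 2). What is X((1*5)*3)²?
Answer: 3721/16 ≈ 232.56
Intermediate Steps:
w = ¼ (w = 1/4 = ¼ ≈ 0.25000)
X(K) = ¼ + K (X(K) = K + ¼ = ¼ + K)
X((1*5)*3)² = (¼ + (1*5)*3)² = (¼ + 5*3)² = (¼ + 15)² = (61/4)² = 3721/16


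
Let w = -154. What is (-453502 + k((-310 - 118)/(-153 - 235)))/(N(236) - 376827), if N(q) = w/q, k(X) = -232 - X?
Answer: 5193451990/4313169311 ≈ 1.2041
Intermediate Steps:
N(q) = -154/q
(-453502 + k((-310 - 118)/(-153 - 235)))/(N(236) - 376827) = (-453502 + (-232 - (-310 - 118)/(-153 - 235)))/(-154/236 - 376827) = (-453502 + (-232 - (-428)/(-388)))/(-154*1/236 - 376827) = (-453502 + (-232 - (-428)*(-1)/388))/(-77/118 - 376827) = (-453502 + (-232 - 1*107/97))/(-44465663/118) = (-453502 + (-232 - 107/97))*(-118/44465663) = (-453502 - 22611/97)*(-118/44465663) = -44012305/97*(-118/44465663) = 5193451990/4313169311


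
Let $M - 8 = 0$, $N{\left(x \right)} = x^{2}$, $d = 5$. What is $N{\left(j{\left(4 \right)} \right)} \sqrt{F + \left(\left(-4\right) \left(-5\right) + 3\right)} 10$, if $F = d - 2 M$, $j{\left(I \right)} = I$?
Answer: $320 \sqrt{3} \approx 554.26$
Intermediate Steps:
$M = 8$ ($M = 8 + 0 = 8$)
$F = -11$ ($F = 5 - 16 = -11$)
$N{\left(j{\left(4 \right)} \right)} \sqrt{F + \left(\left(-4\right) \left(-5\right) + 3\right)} 10 = 4^{2} \sqrt{-11 + \left(\left(-4\right) \left(-5\right) + 3\right)} 10 = 16 \sqrt{-11 + \left(20 + 3\right)} 10 = 16 \sqrt{-11 + 23} \cdot 10 = 16 \sqrt{12} \cdot 10 = 16 \cdot 2 \sqrt{3} \cdot 10 = 32 \sqrt{3} \cdot 10 = 320 \sqrt{3}$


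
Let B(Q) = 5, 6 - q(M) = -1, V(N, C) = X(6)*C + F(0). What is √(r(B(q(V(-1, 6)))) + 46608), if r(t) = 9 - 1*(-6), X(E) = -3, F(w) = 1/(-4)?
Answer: √46623 ≈ 215.92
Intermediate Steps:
F(w) = -¼
V(N, C) = -¼ - 3*C (V(N, C) = -3*C - ¼ = -¼ - 3*C)
q(M) = 7 (q(M) = 6 - 1*(-1) = 6 + 1 = 7)
r(t) = 15 (r(t) = 9 + 6 = 15)
√(r(B(q(V(-1, 6)))) + 46608) = √(15 + 46608) = √46623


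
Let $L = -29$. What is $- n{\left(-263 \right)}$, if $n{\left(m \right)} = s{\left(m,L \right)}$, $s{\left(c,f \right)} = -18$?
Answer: $18$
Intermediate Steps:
$n{\left(m \right)} = -18$
$- n{\left(-263 \right)} = \left(-1\right) \left(-18\right) = 18$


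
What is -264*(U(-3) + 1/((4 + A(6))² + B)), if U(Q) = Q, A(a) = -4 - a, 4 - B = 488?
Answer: 44385/56 ≈ 792.59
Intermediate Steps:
B = -484 (B = 4 - 1*488 = 4 - 488 = -484)
-264*(U(-3) + 1/((4 + A(6))² + B)) = -264*(-3 + 1/((4 + (-4 - 1*6))² - 484)) = -264*(-3 + 1/((4 + (-4 - 6))² - 484)) = -264*(-3 + 1/((4 - 10)² - 484)) = -264*(-3 + 1/((-6)² - 484)) = -264*(-3 + 1/(36 - 484)) = -264*(-3 + 1/(-448)) = -264*(-3 - 1/448) = -264*(-1345/448) = 44385/56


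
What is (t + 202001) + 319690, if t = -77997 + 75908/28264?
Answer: 3135160781/7066 ≈ 4.4370e+5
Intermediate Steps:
t = -551107825/7066 (t = -77997 + 75908*(1/28264) = -77997 + 18977/7066 = -551107825/7066 ≈ -77994.)
(t + 202001) + 319690 = (-551107825/7066 + 202001) + 319690 = 876231241/7066 + 319690 = 3135160781/7066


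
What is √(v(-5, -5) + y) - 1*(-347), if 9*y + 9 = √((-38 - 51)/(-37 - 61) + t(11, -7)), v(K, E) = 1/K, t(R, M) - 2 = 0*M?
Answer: 347 + √(-52920 + 350*√570)/210 ≈ 347.0 + 1.0052*I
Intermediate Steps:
t(R, M) = 2 (t(R, M) = 2 + 0*M = 2 + 0 = 2)
y = -1 + √570/126 (y = -1 + √((-38 - 51)/(-37 - 61) + 2)/9 = -1 + √(-89/(-98) + 2)/9 = -1 + √(-89*(-1/98) + 2)/9 = -1 + √(89/98 + 2)/9 = -1 + √(285/98)/9 = -1 + (√570/14)/9 = -1 + √570/126 ≈ -0.81052)
√(v(-5, -5) + y) - 1*(-347) = √(1/(-5) + (-1 + √570/126)) - 1*(-347) = √(-⅕ + (-1 + √570/126)) + 347 = √(-6/5 + √570/126) + 347 = 347 + √(-6/5 + √570/126)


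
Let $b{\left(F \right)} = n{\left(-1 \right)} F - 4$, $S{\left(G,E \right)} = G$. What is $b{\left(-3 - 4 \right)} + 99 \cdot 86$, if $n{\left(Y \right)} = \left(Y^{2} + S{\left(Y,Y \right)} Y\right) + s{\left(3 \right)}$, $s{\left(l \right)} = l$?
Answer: $8475$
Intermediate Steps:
$n{\left(Y \right)} = 3 + 2 Y^{2}$ ($n{\left(Y \right)} = \left(Y^{2} + Y Y\right) + 3 = \left(Y^{2} + Y^{2}\right) + 3 = 2 Y^{2} + 3 = 3 + 2 Y^{2}$)
$b{\left(F \right)} = -4 + 5 F$ ($b{\left(F \right)} = \left(3 + 2 \left(-1\right)^{2}\right) F - 4 = \left(3 + 2 \cdot 1\right) F - 4 = \left(3 + 2\right) F - 4 = 5 F - 4 = -4 + 5 F$)
$b{\left(-3 - 4 \right)} + 99 \cdot 86 = \left(-4 + 5 \left(-3 - 4\right)\right) + 99 \cdot 86 = \left(-4 + 5 \left(-7\right)\right) + 8514 = \left(-4 - 35\right) + 8514 = -39 + 8514 = 8475$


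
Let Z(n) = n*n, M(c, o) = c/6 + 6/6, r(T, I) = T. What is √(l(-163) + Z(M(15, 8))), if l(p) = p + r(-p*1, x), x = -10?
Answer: 7/2 ≈ 3.5000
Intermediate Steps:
M(c, o) = 1 + c/6 (M(c, o) = c*(⅙) + 6*(⅙) = c/6 + 1 = 1 + c/6)
Z(n) = n²
l(p) = 0 (l(p) = p - p*1 = p - p = 0)
√(l(-163) + Z(M(15, 8))) = √(0 + (1 + (⅙)*15)²) = √(0 + (1 + 5/2)²) = √(0 + (7/2)²) = √(0 + 49/4) = √(49/4) = 7/2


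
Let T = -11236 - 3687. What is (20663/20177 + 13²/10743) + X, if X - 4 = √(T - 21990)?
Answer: 1092438566/216761511 + I*√36913 ≈ 5.0398 + 192.13*I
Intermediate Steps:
T = -14923
X = 4 + I*√36913 (X = 4 + √(-14923 - 21990) = 4 + √(-36913) = 4 + I*√36913 ≈ 4.0 + 192.13*I)
(20663/20177 + 13²/10743) + X = (20663/20177 + 13²/10743) + (4 + I*√36913) = (20663*(1/20177) + 169*(1/10743)) + (4 + I*√36913) = (20663/20177 + 169/10743) + (4 + I*√36913) = 225392522/216761511 + (4 + I*√36913) = 1092438566/216761511 + I*√36913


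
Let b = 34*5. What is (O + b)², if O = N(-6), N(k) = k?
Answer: 26896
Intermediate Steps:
b = 170
O = -6
(O + b)² = (-6 + 170)² = 164² = 26896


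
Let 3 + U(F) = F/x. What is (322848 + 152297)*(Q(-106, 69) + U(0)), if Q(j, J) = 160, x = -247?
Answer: 74597765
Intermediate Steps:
U(F) = -3 - F/247 (U(F) = -3 + F/(-247) = -3 + F*(-1/247) = -3 - F/247)
(322848 + 152297)*(Q(-106, 69) + U(0)) = (322848 + 152297)*(160 + (-3 - 1/247*0)) = 475145*(160 + (-3 + 0)) = 475145*(160 - 3) = 475145*157 = 74597765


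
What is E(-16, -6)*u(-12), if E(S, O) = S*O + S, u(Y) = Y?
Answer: -960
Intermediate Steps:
E(S, O) = S + O*S (E(S, O) = O*S + S = S + O*S)
E(-16, -6)*u(-12) = -16*(1 - 6)*(-12) = -16*(-5)*(-12) = 80*(-12) = -960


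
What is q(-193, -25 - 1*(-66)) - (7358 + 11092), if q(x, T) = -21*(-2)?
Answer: -18408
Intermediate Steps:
q(x, T) = 42
q(-193, -25 - 1*(-66)) - (7358 + 11092) = 42 - (7358 + 11092) = 42 - 1*18450 = 42 - 18450 = -18408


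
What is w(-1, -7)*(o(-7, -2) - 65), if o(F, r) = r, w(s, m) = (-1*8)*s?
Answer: -536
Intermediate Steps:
w(s, m) = -8*s
w(-1, -7)*(o(-7, -2) - 65) = (-8*(-1))*(-2 - 65) = 8*(-67) = -536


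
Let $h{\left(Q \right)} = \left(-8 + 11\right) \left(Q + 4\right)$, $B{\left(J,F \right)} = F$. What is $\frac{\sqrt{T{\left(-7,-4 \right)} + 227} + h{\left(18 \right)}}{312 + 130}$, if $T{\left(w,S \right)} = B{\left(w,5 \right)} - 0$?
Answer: $\frac{33}{221} + \frac{\sqrt{58}}{221} \approx 0.18378$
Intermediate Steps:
$T{\left(w,S \right)} = 5$ ($T{\left(w,S \right)} = 5 - 0 = 5 + 0 = 5$)
$h{\left(Q \right)} = 12 + 3 Q$ ($h{\left(Q \right)} = 3 \left(4 + Q\right) = 12 + 3 Q$)
$\frac{\sqrt{T{\left(-7,-4 \right)} + 227} + h{\left(18 \right)}}{312 + 130} = \frac{\sqrt{5 + 227} + \left(12 + 3 \cdot 18\right)}{312 + 130} = \frac{\sqrt{232} + \left(12 + 54\right)}{442} = \left(2 \sqrt{58} + 66\right) \frac{1}{442} = \left(66 + 2 \sqrt{58}\right) \frac{1}{442} = \frac{33}{221} + \frac{\sqrt{58}}{221}$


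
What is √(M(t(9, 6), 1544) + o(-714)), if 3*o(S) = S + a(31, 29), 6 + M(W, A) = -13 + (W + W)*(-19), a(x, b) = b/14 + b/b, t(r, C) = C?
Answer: I*√853734/42 ≈ 21.999*I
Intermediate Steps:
a(x, b) = 1 + b/14 (a(x, b) = b*(1/14) + 1 = b/14 + 1 = 1 + b/14)
M(W, A) = -19 - 38*W (M(W, A) = -6 + (-13 + (W + W)*(-19)) = -6 + (-13 + (2*W)*(-19)) = -6 + (-13 - 38*W) = -19 - 38*W)
o(S) = 43/42 + S/3 (o(S) = (S + (1 + (1/14)*29))/3 = (S + (1 + 29/14))/3 = (S + 43/14)/3 = (43/14 + S)/3 = 43/42 + S/3)
√(M(t(9, 6), 1544) + o(-714)) = √((-19 - 38*6) + (43/42 + (⅓)*(-714))) = √((-19 - 228) + (43/42 - 238)) = √(-247 - 9953/42) = √(-20327/42) = I*√853734/42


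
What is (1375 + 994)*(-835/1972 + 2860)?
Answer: 13358992365/1972 ≈ 6.7743e+6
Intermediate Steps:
(1375 + 994)*(-835/1972 + 2860) = 2369*(-835*1/1972 + 2860) = 2369*(-835/1972 + 2860) = 2369*(5639085/1972) = 13358992365/1972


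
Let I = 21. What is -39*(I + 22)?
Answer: -1677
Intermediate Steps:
-39*(I + 22) = -39*(21 + 22) = -39*43 = -1677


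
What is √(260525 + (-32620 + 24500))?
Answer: 3*√28045 ≈ 502.40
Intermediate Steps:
√(260525 + (-32620 + 24500)) = √(260525 - 8120) = √252405 = 3*√28045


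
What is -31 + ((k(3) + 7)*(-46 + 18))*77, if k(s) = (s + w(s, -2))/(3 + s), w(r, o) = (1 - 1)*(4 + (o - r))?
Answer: -16201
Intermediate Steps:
w(r, o) = 0 (w(r, o) = 0*(4 + o - r) = 0)
k(s) = s/(3 + s) (k(s) = (s + 0)/(3 + s) = s/(3 + s))
-31 + ((k(3) + 7)*(-46 + 18))*77 = -31 + ((3/(3 + 3) + 7)*(-46 + 18))*77 = -31 + ((3/6 + 7)*(-28))*77 = -31 + ((3*(1/6) + 7)*(-28))*77 = -31 + ((1/2 + 7)*(-28))*77 = -31 + ((15/2)*(-28))*77 = -31 - 210*77 = -31 - 16170 = -16201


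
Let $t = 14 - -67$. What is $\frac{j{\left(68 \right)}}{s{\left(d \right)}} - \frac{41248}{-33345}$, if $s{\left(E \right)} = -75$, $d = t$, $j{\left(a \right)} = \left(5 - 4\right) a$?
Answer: $\frac{55076}{166725} \approx 0.33034$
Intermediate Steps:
$t = 81$ ($t = 14 + 67 = 81$)
$j{\left(a \right)} = a$ ($j{\left(a \right)} = 1 a = a$)
$d = 81$
$\frac{j{\left(68 \right)}}{s{\left(d \right)}} - \frac{41248}{-33345} = \frac{68}{-75} - \frac{41248}{-33345} = 68 \left(- \frac{1}{75}\right) - - \frac{41248}{33345} = - \frac{68}{75} + \frac{41248}{33345} = \frac{55076}{166725}$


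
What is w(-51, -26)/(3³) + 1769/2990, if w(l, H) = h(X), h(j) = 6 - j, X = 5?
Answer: 50753/80730 ≈ 0.62868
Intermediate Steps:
w(l, H) = 1 (w(l, H) = 6 - 1*5 = 6 - 5 = 1)
w(-51, -26)/(3³) + 1769/2990 = 1/3³ + 1769/2990 = 1/27 + 1769*(1/2990) = 1*(1/27) + 1769/2990 = 1/27 + 1769/2990 = 50753/80730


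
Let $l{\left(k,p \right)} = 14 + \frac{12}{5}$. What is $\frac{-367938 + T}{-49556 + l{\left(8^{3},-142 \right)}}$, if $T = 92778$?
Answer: $\frac{229300}{41283} \approx 5.5543$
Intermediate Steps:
$l{\left(k,p \right)} = \frac{82}{5}$ ($l{\left(k,p \right)} = 14 + 12 \cdot \frac{1}{5} = 14 + \frac{12}{5} = \frac{82}{5}$)
$\frac{-367938 + T}{-49556 + l{\left(8^{3},-142 \right)}} = \frac{-367938 + 92778}{-49556 + \frac{82}{5}} = - \frac{275160}{- \frac{247698}{5}} = \left(-275160\right) \left(- \frac{5}{247698}\right) = \frac{229300}{41283}$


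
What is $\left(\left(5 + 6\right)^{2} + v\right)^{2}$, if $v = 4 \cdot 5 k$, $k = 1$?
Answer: $19881$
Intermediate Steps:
$v = 20$ ($v = 4 \cdot 5 \cdot 1 = 20 \cdot 1 = 20$)
$\left(\left(5 + 6\right)^{2} + v\right)^{2} = \left(\left(5 + 6\right)^{2} + 20\right)^{2} = \left(11^{2} + 20\right)^{2} = \left(121 + 20\right)^{2} = 141^{2} = 19881$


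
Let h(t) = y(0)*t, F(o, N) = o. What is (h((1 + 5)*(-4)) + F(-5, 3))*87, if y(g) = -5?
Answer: 10005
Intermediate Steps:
h(t) = -5*t
(h((1 + 5)*(-4)) + F(-5, 3))*87 = (-5*(1 + 5)*(-4) - 5)*87 = (-30*(-4) - 5)*87 = (-5*(-24) - 5)*87 = (120 - 5)*87 = 115*87 = 10005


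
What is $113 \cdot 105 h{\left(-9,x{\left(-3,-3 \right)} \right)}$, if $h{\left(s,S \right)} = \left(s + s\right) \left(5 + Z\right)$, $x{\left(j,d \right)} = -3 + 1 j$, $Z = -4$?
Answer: $-213570$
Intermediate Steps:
$x{\left(j,d \right)} = -3 + j$
$h{\left(s,S \right)} = 2 s$ ($h{\left(s,S \right)} = \left(s + s\right) \left(5 - 4\right) = 2 s 1 = 2 s$)
$113 \cdot 105 h{\left(-9,x{\left(-3,-3 \right)} \right)} = 113 \cdot 105 \cdot 2 \left(-9\right) = 11865 \left(-18\right) = -213570$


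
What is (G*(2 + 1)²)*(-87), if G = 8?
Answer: -6264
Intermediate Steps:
(G*(2 + 1)²)*(-87) = (8*(2 + 1)²)*(-87) = (8*3²)*(-87) = (8*9)*(-87) = 72*(-87) = -6264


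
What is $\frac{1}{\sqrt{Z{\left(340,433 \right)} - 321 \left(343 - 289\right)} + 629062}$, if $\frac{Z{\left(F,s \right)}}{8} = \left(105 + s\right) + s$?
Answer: $\frac{314531}{197859504705} - \frac{i \sqrt{9566}}{395719009410} \approx 1.5897 \cdot 10^{-6} - 2.4716 \cdot 10^{-10} i$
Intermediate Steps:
$Z{\left(F,s \right)} = 840 + 16 s$ ($Z{\left(F,s \right)} = 8 \left(\left(105 + s\right) + s\right) = 8 \left(105 + 2 s\right) = 840 + 16 s$)
$\frac{1}{\sqrt{Z{\left(340,433 \right)} - 321 \left(343 - 289\right)} + 629062} = \frac{1}{\sqrt{\left(840 + 16 \cdot 433\right) - 321 \left(343 - 289\right)} + 629062} = \frac{1}{\sqrt{\left(840 + 6928\right) - 17334} + 629062} = \frac{1}{\sqrt{7768 - 17334} + 629062} = \frac{1}{\sqrt{-9566} + 629062} = \frac{1}{i \sqrt{9566} + 629062} = \frac{1}{629062 + i \sqrt{9566}}$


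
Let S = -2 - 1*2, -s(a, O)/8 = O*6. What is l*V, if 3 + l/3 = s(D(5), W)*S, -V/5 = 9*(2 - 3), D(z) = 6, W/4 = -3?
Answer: -311445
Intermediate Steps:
W = -12 (W = 4*(-3) = -12)
s(a, O) = -48*O (s(a, O) = -8*O*6 = -48*O)
V = 45 (V = -45*(2 - 3) = -45*(-1) = -5*(-9) = 45)
S = -4 (S = -2 - 2 = -4)
l = -6921 (l = -9 + 3*(-48*(-12)*(-4)) = -9 + 3*(576*(-4)) = -9 + 3*(-2304) = -9 - 6912 = -6921)
l*V = -6921*45 = -311445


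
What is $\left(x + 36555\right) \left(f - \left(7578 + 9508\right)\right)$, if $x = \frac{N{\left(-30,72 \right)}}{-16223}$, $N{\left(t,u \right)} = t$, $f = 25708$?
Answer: $\frac{5113120136490}{16223} \approx 3.1518 \cdot 10^{8}$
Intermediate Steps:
$x = \frac{30}{16223}$ ($x = - \frac{30}{-16223} = \left(-30\right) \left(- \frac{1}{16223}\right) = \frac{30}{16223} \approx 0.0018492$)
$\left(x + 36555\right) \left(f - \left(7578 + 9508\right)\right) = \left(\frac{30}{16223} + 36555\right) \left(25708 - \left(7578 + 9508\right)\right) = \frac{593031795 \left(25708 + \left(2756 - \left(10334 + 9508\right)\right)\right)}{16223} = \frac{593031795 \left(25708 + \left(2756 - 19842\right)\right)}{16223} = \frac{593031795 \left(25708 - 17086\right)}{16223} = \frac{593031795}{16223} \cdot 8622 = \frac{5113120136490}{16223}$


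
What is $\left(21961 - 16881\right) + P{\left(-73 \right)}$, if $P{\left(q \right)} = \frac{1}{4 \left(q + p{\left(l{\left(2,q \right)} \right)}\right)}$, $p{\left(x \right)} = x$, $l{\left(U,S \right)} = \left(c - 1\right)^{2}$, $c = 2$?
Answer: $\frac{1463039}{288} \approx 5080.0$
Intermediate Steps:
$l{\left(U,S \right)} = 1$ ($l{\left(U,S \right)} = \left(2 - 1\right)^{2} = 1^{2} = 1$)
$P{\left(q \right)} = \frac{1}{4 + 4 q}$ ($P{\left(q \right)} = \frac{1}{4 \left(q + 1\right)} = \frac{1}{4 \left(1 + q\right)} = \frac{1}{4 + 4 q}$)
$\left(21961 - 16881\right) + P{\left(-73 \right)} = \left(21961 - 16881\right) + \frac{1}{4 \left(1 - 73\right)} = 5080 + \frac{1}{4 \left(-72\right)} = 5080 + \frac{1}{4} \left(- \frac{1}{72}\right) = 5080 - \frac{1}{288} = \frac{1463039}{288}$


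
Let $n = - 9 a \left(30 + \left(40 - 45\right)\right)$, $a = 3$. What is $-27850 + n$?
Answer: $-28525$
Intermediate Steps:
$n = -675$ ($n = \left(-9\right) 3 \left(30 + \left(40 - 45\right)\right) = - 27 \left(30 - 5\right) = \left(-27\right) 25 = -675$)
$-27850 + n = -27850 - 675 = -28525$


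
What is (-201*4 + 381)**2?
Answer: 178929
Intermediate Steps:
(-201*4 + 381)**2 = (-804 + 381)**2 = (-423)**2 = 178929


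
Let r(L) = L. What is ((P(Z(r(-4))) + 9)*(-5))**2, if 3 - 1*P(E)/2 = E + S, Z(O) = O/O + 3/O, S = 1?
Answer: 15625/4 ≈ 3906.3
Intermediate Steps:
Z(O) = 1 + 3/O
P(E) = 4 - 2*E (P(E) = 6 - 2*(E + 1) = 6 - 2*(1 + E) = 6 + (-2 - 2*E) = 4 - 2*E)
((P(Z(r(-4))) + 9)*(-5))**2 = (((4 - 2*(3 - 4)/(-4)) + 9)*(-5))**2 = (((4 - (-1)*(-1)/2) + 9)*(-5))**2 = (((4 - 2*1/4) + 9)*(-5))**2 = (((4 - 1/2) + 9)*(-5))**2 = ((7/2 + 9)*(-5))**2 = ((25/2)*(-5))**2 = (-125/2)**2 = 15625/4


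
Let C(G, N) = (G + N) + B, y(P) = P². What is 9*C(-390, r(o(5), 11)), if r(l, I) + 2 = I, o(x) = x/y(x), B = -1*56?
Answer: -3933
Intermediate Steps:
B = -56
o(x) = 1/x (o(x) = x/(x²) = x/x² = 1/x)
r(l, I) = -2 + I
C(G, N) = -56 + G + N (C(G, N) = (G + N) - 56 = -56 + G + N)
9*C(-390, r(o(5), 11)) = 9*(-56 - 390 + (-2 + 11)) = 9*(-56 - 390 + 9) = 9*(-437) = -3933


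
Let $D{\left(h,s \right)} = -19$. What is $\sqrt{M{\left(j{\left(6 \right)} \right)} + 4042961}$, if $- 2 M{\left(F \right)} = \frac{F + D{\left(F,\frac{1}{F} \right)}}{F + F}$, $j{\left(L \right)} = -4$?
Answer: $\frac{\sqrt{64687353}}{4} \approx 2010.7$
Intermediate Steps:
$M{\left(F \right)} = - \frac{-19 + F}{4 F}$ ($M{\left(F \right)} = - \frac{\left(F - 19\right) \frac{1}{F + F}}{2} = - \frac{\left(-19 + F\right) \frac{1}{2 F}}{2} = - \frac{\frac{1}{2} \frac{1}{F} \left(-19 + F\right)}{2} = - \frac{-19 + F}{4 F}$)
$\sqrt{M{\left(j{\left(6 \right)} \right)} + 4042961} = \sqrt{\frac{19 - -4}{4 \left(-4\right)} + 4042961} = \sqrt{\frac{1}{4} \left(- \frac{1}{4}\right) \left(19 + 4\right) + 4042961} = \sqrt{\frac{1}{4} \left(- \frac{1}{4}\right) 23 + 4042961} = \sqrt{- \frac{23}{16} + 4042961} = \sqrt{\frac{64687353}{16}} = \frac{\sqrt{64687353}}{4}$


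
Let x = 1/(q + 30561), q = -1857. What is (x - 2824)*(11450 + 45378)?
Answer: -1151620769665/7176 ≈ -1.6048e+8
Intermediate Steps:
x = 1/28704 (x = 1/(-1857 + 30561) = 1/28704 ≈ 3.4838e-5)
(x - 2824)*(11450 + 45378) = (1/28704 - 2824)*(11450 + 45378) = -81060095/28704*56828 = -1151620769665/7176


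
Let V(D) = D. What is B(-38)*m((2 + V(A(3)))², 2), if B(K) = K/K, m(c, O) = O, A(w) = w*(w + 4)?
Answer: 2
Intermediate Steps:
A(w) = w*(4 + w)
B(K) = 1
B(-38)*m((2 + V(A(3)))², 2) = 1*2 = 2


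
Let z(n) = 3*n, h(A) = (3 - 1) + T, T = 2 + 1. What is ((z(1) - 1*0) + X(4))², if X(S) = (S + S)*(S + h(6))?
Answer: 5625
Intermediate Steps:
T = 3
h(A) = 5 (h(A) = (3 - 1) + 3 = 2 + 3 = 5)
X(S) = 2*S*(5 + S) (X(S) = (S + S)*(S + 5) = (2*S)*(5 + S) = 2*S*(5 + S))
((z(1) - 1*0) + X(4))² = ((3*1 - 1*0) + 2*4*(5 + 4))² = ((3 + 0) + 2*4*9)² = (3 + 72)² = 75² = 5625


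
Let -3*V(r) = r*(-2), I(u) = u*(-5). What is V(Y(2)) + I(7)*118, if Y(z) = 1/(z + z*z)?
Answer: -37169/9 ≈ -4129.9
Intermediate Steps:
Y(z) = 1/(z + z²)
I(u) = -5*u
V(r) = 2*r/3 (V(r) = -r*(-2)/3 = -(-2)*r/3 = 2*r/3)
V(Y(2)) + I(7)*118 = 2*(1/(2*(1 + 2)))/3 - 5*7*118 = 2*((½)/3)/3 - 35*118 = 2*((½)*(⅓))/3 - 4130 = (⅔)*(⅙) - 4130 = ⅑ - 4130 = -37169/9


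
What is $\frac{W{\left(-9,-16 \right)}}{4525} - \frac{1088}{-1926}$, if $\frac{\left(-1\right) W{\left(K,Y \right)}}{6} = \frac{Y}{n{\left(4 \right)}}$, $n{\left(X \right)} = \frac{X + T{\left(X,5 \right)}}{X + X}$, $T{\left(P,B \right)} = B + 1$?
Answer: $\frac{12677792}{21787875} \approx 0.58187$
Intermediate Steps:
$T{\left(P,B \right)} = 1 + B$
$n{\left(X \right)} = \frac{6 + X}{2 X}$ ($n{\left(X \right)} = \frac{X + \left(1 + 5\right)}{X + X} = \frac{X + 6}{2 X} = \left(6 + X\right) \frac{1}{2 X} = \frac{6 + X}{2 X}$)
$W{\left(K,Y \right)} = - \frac{24 Y}{5}$ ($W{\left(K,Y \right)} = - 6 \frac{Y}{\frac{1}{2} \cdot \frac{1}{4} \left(6 + 4\right)} = - 6 \frac{Y}{\frac{1}{2} \cdot \frac{1}{4} \cdot 10} = - 6 \frac{Y}{\frac{5}{4}} = - 6 Y \frac{4}{5} = - 6 \frac{4 Y}{5} = - \frac{24 Y}{5}$)
$\frac{W{\left(-9,-16 \right)}}{4525} - \frac{1088}{-1926} = \frac{\left(- \frac{24}{5}\right) \left(-16\right)}{4525} - \frac{1088}{-1926} = \frac{384}{5} \cdot \frac{1}{4525} - - \frac{544}{963} = \frac{384}{22625} + \frac{544}{963} = \frac{12677792}{21787875}$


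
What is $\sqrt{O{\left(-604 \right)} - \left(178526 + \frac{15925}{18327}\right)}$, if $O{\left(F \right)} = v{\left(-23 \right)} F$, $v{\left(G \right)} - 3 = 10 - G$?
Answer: $\frac{i \sqrt{67266764968305}}{18327} \approx 447.52 i$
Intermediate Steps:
$v{\left(G \right)} = 13 - G$ ($v{\left(G \right)} = 3 - \left(-10 + G\right) = 13 - G$)
$O{\left(F \right)} = 36 F$ ($O{\left(F \right)} = \left(13 - -23\right) F = \left(13 + 23\right) F = 36 F$)
$\sqrt{O{\left(-604 \right)} - \left(178526 + \frac{15925}{18327}\right)} = \sqrt{36 \left(-604\right) - \left(178526 + \frac{15925}{18327}\right)} = \sqrt{-21744 - \frac{3271861927}{18327}} = \sqrt{- \frac{3670364215}{18327}} = \frac{i \sqrt{67266764968305}}{18327}$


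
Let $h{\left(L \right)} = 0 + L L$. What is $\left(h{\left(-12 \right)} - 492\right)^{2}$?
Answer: $121104$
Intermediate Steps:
$h{\left(L \right)} = L^{2}$ ($h{\left(L \right)} = 0 + L^{2} = L^{2}$)
$\left(h{\left(-12 \right)} - 492\right)^{2} = \left(\left(-12\right)^{2} - 492\right)^{2} = \left(144 - 492\right)^{2} = \left(-348\right)^{2} = 121104$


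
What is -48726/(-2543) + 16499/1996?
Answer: 139214053/5075828 ≈ 27.427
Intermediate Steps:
-48726/(-2543) + 16499/1996 = -48726*(-1/2543) + 16499*(1/1996) = 48726/2543 + 16499/1996 = 139214053/5075828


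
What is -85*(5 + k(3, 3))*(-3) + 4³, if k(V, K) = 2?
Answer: 1849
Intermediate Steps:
-85*(5 + k(3, 3))*(-3) + 4³ = -85*(5 + 2)*(-3) + 4³ = -595*(-3) + 64 = -85*(-21) + 64 = 1785 + 64 = 1849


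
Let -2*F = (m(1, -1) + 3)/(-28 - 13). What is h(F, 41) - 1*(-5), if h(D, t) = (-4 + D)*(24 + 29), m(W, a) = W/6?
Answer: -100837/492 ≈ -204.95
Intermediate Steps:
m(W, a) = W/6 (m(W, a) = W*(⅙) = W/6)
F = 19/492 (F = -((⅙)*1 + 3)/(2*(-28 - 13)) = -(⅙ + 3)/(2*(-41)) = -19*(-1)/(12*41) = -½*(-19/246) = 19/492 ≈ 0.038618)
h(D, t) = -212 + 53*D (h(D, t) = (-4 + D)*53 = -212 + 53*D)
h(F, 41) - 1*(-5) = (-212 + 53*(19/492)) - 1*(-5) = (-212 + 1007/492) + 5 = -103297/492 + 5 = -100837/492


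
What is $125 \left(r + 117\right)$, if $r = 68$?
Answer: $23125$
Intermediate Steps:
$125 \left(r + 117\right) = 125 \left(68 + 117\right) = 125 \cdot 185 = 23125$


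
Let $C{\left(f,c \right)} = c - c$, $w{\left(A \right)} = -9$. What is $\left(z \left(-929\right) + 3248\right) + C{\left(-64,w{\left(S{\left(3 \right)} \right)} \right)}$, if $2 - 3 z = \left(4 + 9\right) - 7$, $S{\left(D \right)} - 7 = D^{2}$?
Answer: $\frac{13460}{3} \approx 4486.7$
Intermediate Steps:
$S{\left(D \right)} = 7 + D^{2}$
$C{\left(f,c \right)} = 0$
$z = - \frac{4}{3}$ ($z = \frac{2}{3} - \frac{\left(4 + 9\right) - 7}{3} = \frac{2}{3} - \frac{13 - 7}{3} = \frac{2}{3} - 2 = - \frac{4}{3} \approx -1.3333$)
$\left(z \left(-929\right) + 3248\right) + C{\left(-64,w{\left(S{\left(3 \right)} \right)} \right)} = \left(\left(- \frac{4}{3}\right) \left(-929\right) + 3248\right) + 0 = \left(\frac{3716}{3} + 3248\right) + 0 = \frac{13460}{3} + 0 = \frac{13460}{3}$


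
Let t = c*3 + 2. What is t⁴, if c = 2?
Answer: 4096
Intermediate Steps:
t = 8 (t = 2*3 + 2 = 6 + 2 = 8)
t⁴ = 8⁴ = 4096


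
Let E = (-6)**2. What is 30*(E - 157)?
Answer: -3630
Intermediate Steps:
E = 36
30*(E - 157) = 30*(36 - 157) = 30*(-121) = -3630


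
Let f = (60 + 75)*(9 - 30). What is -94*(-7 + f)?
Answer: 267148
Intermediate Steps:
f = -2835 (f = 135*(-21) = -2835)
-94*(-7 + f) = -94*(-7 - 2835) = -94*(-2842) = 267148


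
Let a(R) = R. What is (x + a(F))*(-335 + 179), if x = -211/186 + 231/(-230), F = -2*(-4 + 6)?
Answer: 3414008/3565 ≈ 957.65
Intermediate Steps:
F = -4 (F = -2*2 = -4)
x = -22874/10695 (x = -211*1/186 + 231*(-1/230) = -211/186 - 231/230 = -22874/10695 ≈ -2.1388)
(x + a(F))*(-335 + 179) = (-22874/10695 - 4)*(-335 + 179) = -65654/10695*(-156) = 3414008/3565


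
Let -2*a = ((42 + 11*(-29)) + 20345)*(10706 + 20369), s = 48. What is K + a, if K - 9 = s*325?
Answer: -311790941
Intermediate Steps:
K = 15609 (K = 9 + 48*325 = 9 + 15600 = 15609)
a = -311806550 (a = -((42 + 11*(-29)) + 20345)*(10706 + 20369)/2 = -((42 - 319) + 20345)*31075/2 = -(-277 + 20345)*31075/2 = -10034*31075 = -½*623613100 = -311806550)
K + a = 15609 - 311806550 = -311790941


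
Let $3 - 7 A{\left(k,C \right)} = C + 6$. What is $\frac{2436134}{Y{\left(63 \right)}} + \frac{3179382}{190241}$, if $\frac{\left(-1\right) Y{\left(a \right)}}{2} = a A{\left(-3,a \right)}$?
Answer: $\frac{233614837055}{113003154} \approx 2067.3$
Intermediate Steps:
$A{\left(k,C \right)} = - \frac{3}{7} - \frac{C}{7}$ ($A{\left(k,C \right)} = \frac{3}{7} - \frac{C + 6}{7} = \frac{3}{7} - \frac{6 + C}{7} = \frac{3}{7} - \left(\frac{6}{7} + \frac{C}{7}\right) = - \frac{3}{7} - \frac{C}{7}$)
$Y{\left(a \right)} = - 2 a \left(- \frac{3}{7} - \frac{a}{7}\right)$
$\frac{2436134}{Y{\left(63 \right)}} + \frac{3179382}{190241} = \frac{2436134}{\frac{2}{7} \cdot 63 \left(3 + 63\right)} + \frac{3179382}{190241} = \frac{2436134}{\frac{2}{7} \cdot 63 \cdot 66} + 3179382 \cdot \frac{1}{190241} = \frac{2436134}{1188} + \frac{3179382}{190241} = 2436134 \cdot \frac{1}{1188} + \frac{3179382}{190241} = \frac{1218067}{594} + \frac{3179382}{190241} = \frac{233614837055}{113003154}$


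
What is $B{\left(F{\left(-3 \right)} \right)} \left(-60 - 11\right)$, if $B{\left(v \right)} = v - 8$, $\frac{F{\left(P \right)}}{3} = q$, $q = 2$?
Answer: $142$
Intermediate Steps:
$F{\left(P \right)} = 6$ ($F{\left(P \right)} = 3 \cdot 2 = 6$)
$B{\left(v \right)} = -8 + v$ ($B{\left(v \right)} = v - 8 = -8 + v$)
$B{\left(F{\left(-3 \right)} \right)} \left(-60 - 11\right) = \left(-8 + 6\right) \left(-60 - 11\right) = \left(-2\right) \left(-71\right) = 142$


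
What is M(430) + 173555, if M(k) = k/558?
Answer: 48422060/279 ≈ 1.7356e+5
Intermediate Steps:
M(k) = k/558 (M(k) = k*(1/558) = k/558)
M(430) + 173555 = (1/558)*430 + 173555 = 215/279 + 173555 = 48422060/279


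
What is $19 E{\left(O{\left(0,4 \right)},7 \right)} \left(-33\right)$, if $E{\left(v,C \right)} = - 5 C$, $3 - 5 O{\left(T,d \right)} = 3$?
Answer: $21945$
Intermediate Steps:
$O{\left(T,d \right)} = 0$ ($O{\left(T,d \right)} = \frac{3}{5} - \frac{3}{5} = 0$)
$19 E{\left(O{\left(0,4 \right)},7 \right)} \left(-33\right) = 19 \left(\left(-5\right) 7\right) \left(-33\right) = 19 \left(-35\right) \left(-33\right) = \left(-665\right) \left(-33\right) = 21945$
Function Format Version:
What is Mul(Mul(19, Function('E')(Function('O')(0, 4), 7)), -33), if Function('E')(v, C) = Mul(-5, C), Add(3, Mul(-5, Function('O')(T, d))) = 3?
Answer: 21945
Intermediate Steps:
Function('O')(T, d) = 0 (Function('O')(T, d) = Add(Rational(3, 5), Mul(Rational(-1, 5), 3)) = Add(Rational(3, 5), Rational(-3, 5)) = 0)
Mul(Mul(19, Function('E')(Function('O')(0, 4), 7)), -33) = Mul(Mul(19, Mul(-5, 7)), -33) = Mul(Mul(19, -35), -33) = Mul(-665, -33) = 21945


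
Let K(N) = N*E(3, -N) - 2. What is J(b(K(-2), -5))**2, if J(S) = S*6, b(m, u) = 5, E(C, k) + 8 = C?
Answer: 900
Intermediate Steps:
E(C, k) = -8 + C
K(N) = -2 - 5*N (K(N) = N*(-8 + 3) - 2 = N*(-5) - 2 = -5*N - 2 = -2 - 5*N)
J(S) = 6*S
J(b(K(-2), -5))**2 = (6*5)**2 = 30**2 = 900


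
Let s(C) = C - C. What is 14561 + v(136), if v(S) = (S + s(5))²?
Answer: 33057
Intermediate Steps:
s(C) = 0
v(S) = S² (v(S) = (S + 0)² = S²)
14561 + v(136) = 14561 + 136² = 14561 + 18496 = 33057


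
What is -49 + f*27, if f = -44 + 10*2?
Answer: -697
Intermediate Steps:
f = -24 (f = -44 + 20 = -24)
-49 + f*27 = -49 - 24*27 = -49 - 648 = -697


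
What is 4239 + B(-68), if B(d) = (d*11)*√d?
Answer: 4239 - 1496*I*√17 ≈ 4239.0 - 6168.2*I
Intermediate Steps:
B(d) = 11*d^(3/2) (B(d) = (11*d)*√d = 11*d^(3/2))
4239 + B(-68) = 4239 + 11*(-68)^(3/2) = 4239 + 11*(-136*I*√17) = 4239 - 1496*I*√17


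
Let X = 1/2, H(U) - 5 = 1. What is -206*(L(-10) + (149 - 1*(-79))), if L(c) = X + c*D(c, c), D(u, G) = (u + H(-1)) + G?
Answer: -75911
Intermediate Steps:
H(U) = 6 (H(U) = 5 + 1 = 6)
X = 1/2 ≈ 0.50000
D(u, G) = 6 + G + u (D(u, G) = (u + 6) + G = (6 + u) + G = 6 + G + u)
L(c) = 1/2 + c*(6 + 2*c) (L(c) = 1/2 + c*(6 + c + c) = 1/2 + c*(6 + 2*c))
-206*(L(-10) + (149 - 1*(-79))) = -206*((1/2 + 2*(-10)*(3 - 10)) + (149 - 1*(-79))) = -206*((1/2 + 2*(-10)*(-7)) + (149 + 79)) = -206*((1/2 + 140) + 228) = -206*(281/2 + 228) = -206*737/2 = -75911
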